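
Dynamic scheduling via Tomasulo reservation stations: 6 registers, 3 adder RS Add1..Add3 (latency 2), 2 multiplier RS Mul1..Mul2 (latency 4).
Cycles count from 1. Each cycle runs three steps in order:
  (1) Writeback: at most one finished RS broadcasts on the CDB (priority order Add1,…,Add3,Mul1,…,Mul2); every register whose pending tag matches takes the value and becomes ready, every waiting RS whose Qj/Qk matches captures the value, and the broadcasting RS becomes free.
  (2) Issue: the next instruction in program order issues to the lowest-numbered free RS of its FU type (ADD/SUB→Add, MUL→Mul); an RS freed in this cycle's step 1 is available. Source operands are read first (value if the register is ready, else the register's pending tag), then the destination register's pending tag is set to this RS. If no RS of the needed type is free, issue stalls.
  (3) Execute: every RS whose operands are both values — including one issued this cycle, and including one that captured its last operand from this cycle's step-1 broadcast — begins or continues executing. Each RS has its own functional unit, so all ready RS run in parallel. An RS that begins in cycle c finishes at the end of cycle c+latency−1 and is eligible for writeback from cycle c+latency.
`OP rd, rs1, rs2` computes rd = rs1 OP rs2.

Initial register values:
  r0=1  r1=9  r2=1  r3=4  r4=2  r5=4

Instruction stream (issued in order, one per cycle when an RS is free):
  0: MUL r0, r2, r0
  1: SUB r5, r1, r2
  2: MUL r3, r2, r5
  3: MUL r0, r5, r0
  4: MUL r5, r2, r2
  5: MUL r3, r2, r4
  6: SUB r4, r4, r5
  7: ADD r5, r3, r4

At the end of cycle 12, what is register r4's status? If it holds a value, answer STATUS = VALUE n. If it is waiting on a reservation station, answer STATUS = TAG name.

cycle 1: issue MUL r0<-Mul1 // r0:Mul1,r1:9,r2:1,r3:4,r4:2,r5:4
cycle 2: issue SUB r5<-Add1 // r0:Mul1,r1:9,r2:1,r3:4,r4:2,r5:Add1
cycle 3: issue MUL r3<-Mul2 // r0:Mul1,r1:9,r2:1,r3:Mul2,r4:2,r5:Add1
cycle 4: CDB Add1=8; stall // r0:Mul1,r1:9,r2:1,r3:Mul2,r4:2,r5:8
cycle 5: CDB Mul1=1; issue MUL r0<-Mul1 // r0:Mul1,r1:9,r2:1,r3:Mul2,r4:2,r5:8
cycle 6: stall // r0:Mul1,r1:9,r2:1,r3:Mul2,r4:2,r5:8
cycle 7: stall // r0:Mul1,r1:9,r2:1,r3:Mul2,r4:2,r5:8
cycle 8: CDB Mul2=8; issue MUL r5<-Mul2 // r0:Mul1,r1:9,r2:1,r3:8,r4:2,r5:Mul2
cycle 9: CDB Mul1=8; issue MUL r3<-Mul1 // r0:8,r1:9,r2:1,r3:Mul1,r4:2,r5:Mul2
cycle 10: issue SUB r4<-Add1 // r0:8,r1:9,r2:1,r3:Mul1,r4:Add1,r5:Mul2
cycle 11: issue ADD r5<-Add2 // r0:8,r1:9,r2:1,r3:Mul1,r4:Add1,r5:Add2
cycle 12: CDB Mul2=1 // r0:8,r1:9,r2:1,r3:Mul1,r4:Add1,r5:Add2

STATUS = TAG Add1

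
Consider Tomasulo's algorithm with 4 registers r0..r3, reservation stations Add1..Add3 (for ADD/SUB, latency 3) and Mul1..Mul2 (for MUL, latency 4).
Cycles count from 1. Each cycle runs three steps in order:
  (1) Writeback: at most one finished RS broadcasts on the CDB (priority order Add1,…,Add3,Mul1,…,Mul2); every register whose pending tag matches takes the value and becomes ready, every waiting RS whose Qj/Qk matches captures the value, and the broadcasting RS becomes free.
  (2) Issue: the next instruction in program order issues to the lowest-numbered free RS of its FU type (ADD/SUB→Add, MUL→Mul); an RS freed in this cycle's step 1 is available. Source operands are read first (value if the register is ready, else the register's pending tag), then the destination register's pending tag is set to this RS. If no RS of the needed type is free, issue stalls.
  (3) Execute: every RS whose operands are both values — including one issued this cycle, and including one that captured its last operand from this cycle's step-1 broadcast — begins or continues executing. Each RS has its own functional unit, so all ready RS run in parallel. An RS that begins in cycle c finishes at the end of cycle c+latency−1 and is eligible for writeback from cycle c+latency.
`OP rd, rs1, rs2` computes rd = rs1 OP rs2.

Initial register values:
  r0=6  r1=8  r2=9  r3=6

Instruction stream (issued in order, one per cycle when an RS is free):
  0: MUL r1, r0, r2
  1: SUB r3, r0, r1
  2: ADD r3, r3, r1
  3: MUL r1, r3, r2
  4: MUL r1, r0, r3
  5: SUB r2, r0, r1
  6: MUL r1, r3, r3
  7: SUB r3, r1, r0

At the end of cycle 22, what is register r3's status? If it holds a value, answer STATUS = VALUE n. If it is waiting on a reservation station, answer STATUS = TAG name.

STATUS = VALUE 30

cycle 1: issue MUL r1<-Mul1 // r0:6,r1:Mul1,r2:9,r3:6
cycle 2: issue SUB r3<-Add1 // r0:6,r1:Mul1,r2:9,r3:Add1
cycle 3: issue ADD r3<-Add2 // r0:6,r1:Mul1,r2:9,r3:Add2
cycle 4: issue MUL r1<-Mul2 // r0:6,r1:Mul2,r2:9,r3:Add2
cycle 5: CDB Mul1=54; issue MUL r1<-Mul1 // r0:6,r1:Mul1,r2:9,r3:Add2
cycle 6: issue SUB r2<-Add3 // r0:6,r1:Mul1,r2:Add3,r3:Add2
cycle 7: stall // r0:6,r1:Mul1,r2:Add3,r3:Add2
cycle 8: CDB Add1=-48; stall // r0:6,r1:Mul1,r2:Add3,r3:Add2
cycle 9: stall // r0:6,r1:Mul1,r2:Add3,r3:Add2
cycle 10: stall // r0:6,r1:Mul1,r2:Add3,r3:Add2
cycle 11: CDB Add2=6; stall // r0:6,r1:Mul1,r2:Add3,r3:6
cycle 12: stall // r0:6,r1:Mul1,r2:Add3,r3:6
cycle 13: stall // r0:6,r1:Mul1,r2:Add3,r3:6
cycle 14: stall // r0:6,r1:Mul1,r2:Add3,r3:6
cycle 15: CDB Mul1=36; issue MUL r1<-Mul1 // r0:6,r1:Mul1,r2:Add3,r3:6
cycle 16: CDB Mul2=54; issue SUB r3<-Add1 // r0:6,r1:Mul1,r2:Add3,r3:Add1
cycle 17: - // r0:6,r1:Mul1,r2:Add3,r3:Add1
cycle 18: CDB Add3=-30 // r0:6,r1:Mul1,r2:-30,r3:Add1
cycle 19: CDB Mul1=36 // r0:6,r1:36,r2:-30,r3:Add1
cycle 20: - // r0:6,r1:36,r2:-30,r3:Add1
cycle 21: - // r0:6,r1:36,r2:-30,r3:Add1
cycle 22: CDB Add1=30 // r0:6,r1:36,r2:-30,r3:30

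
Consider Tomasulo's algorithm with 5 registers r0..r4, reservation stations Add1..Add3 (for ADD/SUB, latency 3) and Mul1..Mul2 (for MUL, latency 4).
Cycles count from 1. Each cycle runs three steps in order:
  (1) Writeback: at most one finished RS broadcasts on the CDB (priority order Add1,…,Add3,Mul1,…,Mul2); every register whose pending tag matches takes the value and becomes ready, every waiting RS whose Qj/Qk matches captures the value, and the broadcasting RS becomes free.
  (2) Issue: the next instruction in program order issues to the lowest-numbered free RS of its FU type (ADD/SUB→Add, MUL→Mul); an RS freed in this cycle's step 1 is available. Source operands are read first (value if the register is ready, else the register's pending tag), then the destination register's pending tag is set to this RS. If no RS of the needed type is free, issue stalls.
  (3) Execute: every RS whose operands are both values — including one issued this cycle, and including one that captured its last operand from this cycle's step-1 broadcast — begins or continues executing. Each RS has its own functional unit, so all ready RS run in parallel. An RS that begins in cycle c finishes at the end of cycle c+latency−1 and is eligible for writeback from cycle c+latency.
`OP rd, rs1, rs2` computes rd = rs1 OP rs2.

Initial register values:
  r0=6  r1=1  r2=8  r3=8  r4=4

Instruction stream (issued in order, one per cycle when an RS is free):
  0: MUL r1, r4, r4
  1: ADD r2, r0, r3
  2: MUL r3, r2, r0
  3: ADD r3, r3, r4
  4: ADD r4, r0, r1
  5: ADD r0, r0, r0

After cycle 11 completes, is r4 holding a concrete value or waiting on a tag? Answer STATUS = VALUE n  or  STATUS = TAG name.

cycle 1: issue MUL r1<-Mul1 // r0:6,r1:Mul1,r2:8,r3:8,r4:4
cycle 2: issue ADD r2<-Add1 // r0:6,r1:Mul1,r2:Add1,r3:8,r4:4
cycle 3: issue MUL r3<-Mul2 // r0:6,r1:Mul1,r2:Add1,r3:Mul2,r4:4
cycle 4: issue ADD r3<-Add2 // r0:6,r1:Mul1,r2:Add1,r3:Add2,r4:4
cycle 5: CDB Add1=14; issue ADD r4<-Add1 // r0:6,r1:Mul1,r2:14,r3:Add2,r4:Add1
cycle 6: CDB Mul1=16; issue ADD r0<-Add3 // r0:Add3,r1:16,r2:14,r3:Add2,r4:Add1
cycle 7: - // r0:Add3,r1:16,r2:14,r3:Add2,r4:Add1
cycle 8: - // r0:Add3,r1:16,r2:14,r3:Add2,r4:Add1
cycle 9: CDB Add1=22 // r0:Add3,r1:16,r2:14,r3:Add2,r4:22
cycle 10: CDB Add3=12 // r0:12,r1:16,r2:14,r3:Add2,r4:22
cycle 11: CDB Mul2=84 // r0:12,r1:16,r2:14,r3:Add2,r4:22

STATUS = VALUE 22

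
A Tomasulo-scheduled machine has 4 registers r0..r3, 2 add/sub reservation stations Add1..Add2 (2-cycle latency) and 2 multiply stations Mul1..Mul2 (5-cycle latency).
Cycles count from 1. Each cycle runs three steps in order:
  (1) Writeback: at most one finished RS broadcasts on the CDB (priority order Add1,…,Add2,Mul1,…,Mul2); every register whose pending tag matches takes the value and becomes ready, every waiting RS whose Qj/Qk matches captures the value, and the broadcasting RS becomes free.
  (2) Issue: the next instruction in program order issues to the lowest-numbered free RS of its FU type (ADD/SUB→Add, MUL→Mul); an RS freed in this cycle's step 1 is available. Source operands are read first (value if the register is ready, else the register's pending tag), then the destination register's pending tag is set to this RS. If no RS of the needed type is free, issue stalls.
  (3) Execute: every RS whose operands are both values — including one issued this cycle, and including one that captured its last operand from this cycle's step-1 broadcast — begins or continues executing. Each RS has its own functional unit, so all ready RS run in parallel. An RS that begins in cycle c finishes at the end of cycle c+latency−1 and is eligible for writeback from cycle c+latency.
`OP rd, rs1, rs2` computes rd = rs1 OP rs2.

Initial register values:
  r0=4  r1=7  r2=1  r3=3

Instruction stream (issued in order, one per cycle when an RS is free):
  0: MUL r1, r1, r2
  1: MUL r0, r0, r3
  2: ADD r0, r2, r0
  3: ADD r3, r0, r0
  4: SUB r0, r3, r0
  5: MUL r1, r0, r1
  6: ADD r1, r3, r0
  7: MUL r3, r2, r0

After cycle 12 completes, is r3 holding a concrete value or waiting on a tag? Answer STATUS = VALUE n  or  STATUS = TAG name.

c1: issue MUL r1<-Mul1 | r0:4,r1:Mul1,r2:1,r3:3
c2: issue MUL r0<-Mul2 | r0:Mul2,r1:Mul1,r2:1,r3:3
c3: issue ADD r0<-Add1 | r0:Add1,r1:Mul1,r2:1,r3:3
c4: issue ADD r3<-Add2 | r0:Add1,r1:Mul1,r2:1,r3:Add2
c5: stall | r0:Add1,r1:Mul1,r2:1,r3:Add2
c6: CDB Mul1=7; stall | r0:Add1,r1:7,r2:1,r3:Add2
c7: CDB Mul2=12; stall | r0:Add1,r1:7,r2:1,r3:Add2
c8: stall | r0:Add1,r1:7,r2:1,r3:Add2
c9: CDB Add1=13; issue SUB r0<-Add1 | r0:Add1,r1:7,r2:1,r3:Add2
c10: issue MUL r1<-Mul1 | r0:Add1,r1:Mul1,r2:1,r3:Add2
c11: CDB Add2=26; issue ADD r1<-Add2 | r0:Add1,r1:Add2,r2:1,r3:26
c12: issue MUL r3<-Mul2 | r0:Add1,r1:Add2,r2:1,r3:Mul2

STATUS = TAG Mul2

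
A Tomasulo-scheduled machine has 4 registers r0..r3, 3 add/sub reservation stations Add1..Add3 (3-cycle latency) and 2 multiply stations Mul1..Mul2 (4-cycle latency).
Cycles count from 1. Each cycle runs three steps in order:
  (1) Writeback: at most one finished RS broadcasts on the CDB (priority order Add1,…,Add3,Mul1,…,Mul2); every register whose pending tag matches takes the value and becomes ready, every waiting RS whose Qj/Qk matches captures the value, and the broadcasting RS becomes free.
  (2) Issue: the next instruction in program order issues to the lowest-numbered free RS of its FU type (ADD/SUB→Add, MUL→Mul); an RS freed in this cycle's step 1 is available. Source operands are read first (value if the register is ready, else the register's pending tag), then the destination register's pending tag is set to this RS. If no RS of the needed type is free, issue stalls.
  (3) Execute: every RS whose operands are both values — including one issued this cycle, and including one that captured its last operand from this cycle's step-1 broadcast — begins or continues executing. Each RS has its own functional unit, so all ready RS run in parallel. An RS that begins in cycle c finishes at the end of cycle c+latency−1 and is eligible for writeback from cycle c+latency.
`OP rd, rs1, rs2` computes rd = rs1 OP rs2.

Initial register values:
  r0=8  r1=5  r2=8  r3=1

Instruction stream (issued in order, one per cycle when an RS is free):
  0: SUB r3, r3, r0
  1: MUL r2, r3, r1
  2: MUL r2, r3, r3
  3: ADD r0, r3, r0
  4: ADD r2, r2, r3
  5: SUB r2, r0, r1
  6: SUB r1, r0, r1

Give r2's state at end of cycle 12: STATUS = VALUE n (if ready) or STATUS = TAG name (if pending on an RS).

STATUS = VALUE -4

c1: issue SUB r3<-Add1 | r0:8,r1:5,r2:8,r3:Add1
c2: issue MUL r2<-Mul1 | r0:8,r1:5,r2:Mul1,r3:Add1
c3: issue MUL r2<-Mul2 | r0:8,r1:5,r2:Mul2,r3:Add1
c4: CDB Add1=-7; issue ADD r0<-Add1 | r0:Add1,r1:5,r2:Mul2,r3:-7
c5: issue ADD r2<-Add2 | r0:Add1,r1:5,r2:Add2,r3:-7
c6: issue SUB r2<-Add3 | r0:Add1,r1:5,r2:Add3,r3:-7
c7: CDB Add1=1; issue SUB r1<-Add1 | r0:1,r1:Add1,r2:Add3,r3:-7
c8: CDB Mul1=-35 | r0:1,r1:Add1,r2:Add3,r3:-7
c9: CDB Mul2=49 | r0:1,r1:Add1,r2:Add3,r3:-7
c10: CDB Add1=-4 | r0:1,r1:-4,r2:Add3,r3:-7
c11: CDB Add3=-4 | r0:1,r1:-4,r2:-4,r3:-7
c12: CDB Add2=42 | r0:1,r1:-4,r2:-4,r3:-7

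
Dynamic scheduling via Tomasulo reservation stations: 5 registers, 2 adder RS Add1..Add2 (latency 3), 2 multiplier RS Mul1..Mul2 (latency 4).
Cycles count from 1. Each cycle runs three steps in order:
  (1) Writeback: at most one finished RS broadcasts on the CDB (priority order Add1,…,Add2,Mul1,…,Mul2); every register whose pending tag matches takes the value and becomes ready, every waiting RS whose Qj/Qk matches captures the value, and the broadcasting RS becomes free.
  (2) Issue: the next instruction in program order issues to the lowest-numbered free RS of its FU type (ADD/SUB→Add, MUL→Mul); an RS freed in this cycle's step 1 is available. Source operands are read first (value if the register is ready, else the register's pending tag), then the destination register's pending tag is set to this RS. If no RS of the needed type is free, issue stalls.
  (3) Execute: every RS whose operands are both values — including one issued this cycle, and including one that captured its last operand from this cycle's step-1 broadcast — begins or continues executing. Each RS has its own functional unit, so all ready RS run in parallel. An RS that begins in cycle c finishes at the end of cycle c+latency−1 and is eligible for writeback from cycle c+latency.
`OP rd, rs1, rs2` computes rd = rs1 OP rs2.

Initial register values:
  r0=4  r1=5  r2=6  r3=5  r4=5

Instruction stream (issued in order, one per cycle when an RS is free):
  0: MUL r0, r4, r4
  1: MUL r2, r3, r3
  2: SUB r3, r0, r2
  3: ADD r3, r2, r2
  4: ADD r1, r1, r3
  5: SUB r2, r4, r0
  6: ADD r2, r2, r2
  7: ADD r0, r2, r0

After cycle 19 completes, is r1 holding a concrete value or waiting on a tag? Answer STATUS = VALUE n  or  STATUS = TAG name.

c1: issue MUL r0<-Mul1 | r0:Mul1,r1:5,r2:6,r3:5,r4:5
c2: issue MUL r2<-Mul2 | r0:Mul1,r1:5,r2:Mul2,r3:5,r4:5
c3: issue SUB r3<-Add1 | r0:Mul1,r1:5,r2:Mul2,r3:Add1,r4:5
c4: issue ADD r3<-Add2 | r0:Mul1,r1:5,r2:Mul2,r3:Add2,r4:5
c5: CDB Mul1=25; stall | r0:25,r1:5,r2:Mul2,r3:Add2,r4:5
c6: CDB Mul2=25; stall | r0:25,r1:5,r2:25,r3:Add2,r4:5
c7: stall | r0:25,r1:5,r2:25,r3:Add2,r4:5
c8: stall | r0:25,r1:5,r2:25,r3:Add2,r4:5
c9: CDB Add1=0; issue ADD r1<-Add1 | r0:25,r1:Add1,r2:25,r3:Add2,r4:5
c10: CDB Add2=50; issue SUB r2<-Add2 | r0:25,r1:Add1,r2:Add2,r3:50,r4:5
c11: stall | r0:25,r1:Add1,r2:Add2,r3:50,r4:5
c12: stall | r0:25,r1:Add1,r2:Add2,r3:50,r4:5
c13: CDB Add1=55; issue ADD r2<-Add1 | r0:25,r1:55,r2:Add1,r3:50,r4:5
c14: CDB Add2=-20; issue ADD r0<-Add2 | r0:Add2,r1:55,r2:Add1,r3:50,r4:5
c15: - | r0:Add2,r1:55,r2:Add1,r3:50,r4:5
c16: - | r0:Add2,r1:55,r2:Add1,r3:50,r4:5
c17: CDB Add1=-40 | r0:Add2,r1:55,r2:-40,r3:50,r4:5
c18: - | r0:Add2,r1:55,r2:-40,r3:50,r4:5
c19: - | r0:Add2,r1:55,r2:-40,r3:50,r4:5

STATUS = VALUE 55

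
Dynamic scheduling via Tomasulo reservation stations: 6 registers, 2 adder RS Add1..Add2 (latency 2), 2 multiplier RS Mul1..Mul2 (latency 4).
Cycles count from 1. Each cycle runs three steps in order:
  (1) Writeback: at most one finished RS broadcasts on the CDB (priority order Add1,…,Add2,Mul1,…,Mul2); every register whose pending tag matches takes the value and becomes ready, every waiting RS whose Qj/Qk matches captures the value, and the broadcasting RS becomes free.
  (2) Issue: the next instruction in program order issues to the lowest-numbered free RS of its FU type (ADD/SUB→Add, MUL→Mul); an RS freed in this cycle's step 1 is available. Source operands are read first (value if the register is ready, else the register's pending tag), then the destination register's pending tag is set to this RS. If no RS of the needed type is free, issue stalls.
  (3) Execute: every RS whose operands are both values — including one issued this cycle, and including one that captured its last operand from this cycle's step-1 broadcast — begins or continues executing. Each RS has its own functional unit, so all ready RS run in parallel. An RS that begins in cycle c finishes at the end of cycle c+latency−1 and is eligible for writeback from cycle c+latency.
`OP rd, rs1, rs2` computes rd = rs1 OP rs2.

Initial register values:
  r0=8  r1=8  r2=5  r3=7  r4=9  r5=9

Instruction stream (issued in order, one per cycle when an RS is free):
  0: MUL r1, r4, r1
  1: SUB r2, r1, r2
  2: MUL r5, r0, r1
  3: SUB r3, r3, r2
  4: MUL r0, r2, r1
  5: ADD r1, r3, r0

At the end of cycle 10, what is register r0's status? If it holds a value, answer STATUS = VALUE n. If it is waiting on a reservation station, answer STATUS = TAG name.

c1: issue MUL r1<-Mul1 | r0:8,r1:Mul1,r2:5,r3:7,r4:9,r5:9
c2: issue SUB r2<-Add1 | r0:8,r1:Mul1,r2:Add1,r3:7,r4:9,r5:9
c3: issue MUL r5<-Mul2 | r0:8,r1:Mul1,r2:Add1,r3:7,r4:9,r5:Mul2
c4: issue SUB r3<-Add2 | r0:8,r1:Mul1,r2:Add1,r3:Add2,r4:9,r5:Mul2
c5: CDB Mul1=72; issue MUL r0<-Mul1 | r0:Mul1,r1:72,r2:Add1,r3:Add2,r4:9,r5:Mul2
c6: stall | r0:Mul1,r1:72,r2:Add1,r3:Add2,r4:9,r5:Mul2
c7: CDB Add1=67; issue ADD r1<-Add1 | r0:Mul1,r1:Add1,r2:67,r3:Add2,r4:9,r5:Mul2
c8: - | r0:Mul1,r1:Add1,r2:67,r3:Add2,r4:9,r5:Mul2
c9: CDB Add2=-60 | r0:Mul1,r1:Add1,r2:67,r3:-60,r4:9,r5:Mul2
c10: CDB Mul2=576 | r0:Mul1,r1:Add1,r2:67,r3:-60,r4:9,r5:576

STATUS = TAG Mul1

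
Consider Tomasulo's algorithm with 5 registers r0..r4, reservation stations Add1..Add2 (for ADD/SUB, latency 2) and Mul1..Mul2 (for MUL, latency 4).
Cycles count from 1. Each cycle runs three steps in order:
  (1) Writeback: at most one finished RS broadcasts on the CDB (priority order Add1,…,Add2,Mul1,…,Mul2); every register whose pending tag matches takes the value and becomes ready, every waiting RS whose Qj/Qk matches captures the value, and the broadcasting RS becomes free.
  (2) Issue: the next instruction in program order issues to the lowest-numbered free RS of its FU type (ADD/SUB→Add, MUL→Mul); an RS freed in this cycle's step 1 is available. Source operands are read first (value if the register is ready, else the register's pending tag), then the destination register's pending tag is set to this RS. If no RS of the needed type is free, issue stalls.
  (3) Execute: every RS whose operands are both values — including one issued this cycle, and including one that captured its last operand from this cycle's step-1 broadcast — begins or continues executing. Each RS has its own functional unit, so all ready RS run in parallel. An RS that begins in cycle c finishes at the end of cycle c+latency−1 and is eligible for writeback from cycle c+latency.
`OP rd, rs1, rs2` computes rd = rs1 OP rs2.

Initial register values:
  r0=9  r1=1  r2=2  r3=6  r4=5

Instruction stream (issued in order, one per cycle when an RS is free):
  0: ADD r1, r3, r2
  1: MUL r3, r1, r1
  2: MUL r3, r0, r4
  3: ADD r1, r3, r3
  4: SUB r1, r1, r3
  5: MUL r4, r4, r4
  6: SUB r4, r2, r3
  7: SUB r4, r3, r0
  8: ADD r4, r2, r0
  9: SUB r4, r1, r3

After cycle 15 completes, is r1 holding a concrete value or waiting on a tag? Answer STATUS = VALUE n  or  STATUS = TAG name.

c1: issue ADD r1<-Add1 | r0:9,r1:Add1,r2:2,r3:6,r4:5
c2: issue MUL r3<-Mul1 | r0:9,r1:Add1,r2:2,r3:Mul1,r4:5
c3: CDB Add1=8; issue MUL r3<-Mul2 | r0:9,r1:8,r2:2,r3:Mul2,r4:5
c4: issue ADD r1<-Add1 | r0:9,r1:Add1,r2:2,r3:Mul2,r4:5
c5: issue SUB r1<-Add2 | r0:9,r1:Add2,r2:2,r3:Mul2,r4:5
c6: stall | r0:9,r1:Add2,r2:2,r3:Mul2,r4:5
c7: CDB Mul1=64; issue MUL r4<-Mul1 | r0:9,r1:Add2,r2:2,r3:Mul2,r4:Mul1
c8: CDB Mul2=45; stall | r0:9,r1:Add2,r2:2,r3:45,r4:Mul1
c9: stall | r0:9,r1:Add2,r2:2,r3:45,r4:Mul1
c10: CDB Add1=90; issue SUB r4<-Add1 | r0:9,r1:Add2,r2:2,r3:45,r4:Add1
c11: CDB Mul1=25; stall | r0:9,r1:Add2,r2:2,r3:45,r4:Add1
c12: CDB Add1=-43; issue SUB r4<-Add1 | r0:9,r1:Add2,r2:2,r3:45,r4:Add1
c13: CDB Add2=45; issue ADD r4<-Add2 | r0:9,r1:45,r2:2,r3:45,r4:Add2
c14: CDB Add1=36; issue SUB r4<-Add1 | r0:9,r1:45,r2:2,r3:45,r4:Add1
c15: CDB Add2=11 | r0:9,r1:45,r2:2,r3:45,r4:Add1

STATUS = VALUE 45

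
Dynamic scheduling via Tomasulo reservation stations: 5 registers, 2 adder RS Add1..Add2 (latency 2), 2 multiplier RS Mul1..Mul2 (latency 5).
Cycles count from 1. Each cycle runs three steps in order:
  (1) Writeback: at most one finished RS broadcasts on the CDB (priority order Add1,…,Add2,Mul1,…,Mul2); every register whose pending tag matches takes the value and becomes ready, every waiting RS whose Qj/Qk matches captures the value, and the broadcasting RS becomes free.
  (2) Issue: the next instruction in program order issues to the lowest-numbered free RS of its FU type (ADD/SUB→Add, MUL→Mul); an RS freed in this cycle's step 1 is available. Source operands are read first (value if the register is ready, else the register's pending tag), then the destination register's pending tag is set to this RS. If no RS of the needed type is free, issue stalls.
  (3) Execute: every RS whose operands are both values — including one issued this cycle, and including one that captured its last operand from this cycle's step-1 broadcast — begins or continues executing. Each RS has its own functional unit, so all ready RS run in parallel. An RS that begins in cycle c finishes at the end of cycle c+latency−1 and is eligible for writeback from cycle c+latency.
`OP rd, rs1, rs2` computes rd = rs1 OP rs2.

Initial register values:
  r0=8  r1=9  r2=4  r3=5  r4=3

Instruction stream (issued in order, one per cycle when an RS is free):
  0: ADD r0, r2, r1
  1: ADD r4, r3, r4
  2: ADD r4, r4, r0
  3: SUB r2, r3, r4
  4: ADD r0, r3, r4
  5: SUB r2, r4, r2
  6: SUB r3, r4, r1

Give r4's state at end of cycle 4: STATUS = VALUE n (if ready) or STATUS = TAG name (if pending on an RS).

  c1: issue ADD r0<-Add1  regs: r0:Add1,r1:9,r2:4,r3:5,r4:3
  c2: issue ADD r4<-Add2  regs: r0:Add1,r1:9,r2:4,r3:5,r4:Add2
  c3: CDB Add1=13; issue ADD r4<-Add1  regs: r0:13,r1:9,r2:4,r3:5,r4:Add1
  c4: CDB Add2=8; issue SUB r2<-Add2  regs: r0:13,r1:9,r2:Add2,r3:5,r4:Add1

STATUS = TAG Add1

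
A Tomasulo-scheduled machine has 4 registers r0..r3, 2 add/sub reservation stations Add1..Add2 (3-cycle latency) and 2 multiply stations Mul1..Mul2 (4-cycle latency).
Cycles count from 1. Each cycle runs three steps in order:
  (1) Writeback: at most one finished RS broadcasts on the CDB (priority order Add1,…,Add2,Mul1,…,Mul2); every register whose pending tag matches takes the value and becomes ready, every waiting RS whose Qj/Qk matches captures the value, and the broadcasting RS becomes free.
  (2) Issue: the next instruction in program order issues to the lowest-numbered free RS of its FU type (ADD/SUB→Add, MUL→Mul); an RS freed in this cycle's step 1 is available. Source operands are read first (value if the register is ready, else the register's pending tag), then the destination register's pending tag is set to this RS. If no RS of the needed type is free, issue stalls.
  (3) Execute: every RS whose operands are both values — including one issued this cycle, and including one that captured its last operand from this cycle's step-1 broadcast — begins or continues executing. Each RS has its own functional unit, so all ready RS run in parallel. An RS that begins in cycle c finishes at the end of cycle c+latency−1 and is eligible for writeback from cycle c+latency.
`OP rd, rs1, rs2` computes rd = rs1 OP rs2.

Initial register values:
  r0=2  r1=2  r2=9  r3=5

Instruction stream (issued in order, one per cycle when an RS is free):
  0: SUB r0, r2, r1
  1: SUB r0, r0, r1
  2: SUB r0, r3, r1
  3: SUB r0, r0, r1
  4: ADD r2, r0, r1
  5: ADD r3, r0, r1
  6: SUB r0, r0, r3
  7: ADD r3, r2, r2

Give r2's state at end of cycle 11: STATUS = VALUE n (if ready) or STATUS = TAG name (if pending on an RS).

cycle 1: issue SUB r0<-Add1 // r0:Add1,r1:2,r2:9,r3:5
cycle 2: issue SUB r0<-Add2 // r0:Add2,r1:2,r2:9,r3:5
cycle 3: stall // r0:Add2,r1:2,r2:9,r3:5
cycle 4: CDB Add1=7; issue SUB r0<-Add1 // r0:Add1,r1:2,r2:9,r3:5
cycle 5: stall // r0:Add1,r1:2,r2:9,r3:5
cycle 6: stall // r0:Add1,r1:2,r2:9,r3:5
cycle 7: CDB Add1=3; issue SUB r0<-Add1 // r0:Add1,r1:2,r2:9,r3:5
cycle 8: CDB Add2=5; issue ADD r2<-Add2 // r0:Add1,r1:2,r2:Add2,r3:5
cycle 9: stall // r0:Add1,r1:2,r2:Add2,r3:5
cycle 10: CDB Add1=1; issue ADD r3<-Add1 // r0:1,r1:2,r2:Add2,r3:Add1
cycle 11: stall // r0:1,r1:2,r2:Add2,r3:Add1

STATUS = TAG Add2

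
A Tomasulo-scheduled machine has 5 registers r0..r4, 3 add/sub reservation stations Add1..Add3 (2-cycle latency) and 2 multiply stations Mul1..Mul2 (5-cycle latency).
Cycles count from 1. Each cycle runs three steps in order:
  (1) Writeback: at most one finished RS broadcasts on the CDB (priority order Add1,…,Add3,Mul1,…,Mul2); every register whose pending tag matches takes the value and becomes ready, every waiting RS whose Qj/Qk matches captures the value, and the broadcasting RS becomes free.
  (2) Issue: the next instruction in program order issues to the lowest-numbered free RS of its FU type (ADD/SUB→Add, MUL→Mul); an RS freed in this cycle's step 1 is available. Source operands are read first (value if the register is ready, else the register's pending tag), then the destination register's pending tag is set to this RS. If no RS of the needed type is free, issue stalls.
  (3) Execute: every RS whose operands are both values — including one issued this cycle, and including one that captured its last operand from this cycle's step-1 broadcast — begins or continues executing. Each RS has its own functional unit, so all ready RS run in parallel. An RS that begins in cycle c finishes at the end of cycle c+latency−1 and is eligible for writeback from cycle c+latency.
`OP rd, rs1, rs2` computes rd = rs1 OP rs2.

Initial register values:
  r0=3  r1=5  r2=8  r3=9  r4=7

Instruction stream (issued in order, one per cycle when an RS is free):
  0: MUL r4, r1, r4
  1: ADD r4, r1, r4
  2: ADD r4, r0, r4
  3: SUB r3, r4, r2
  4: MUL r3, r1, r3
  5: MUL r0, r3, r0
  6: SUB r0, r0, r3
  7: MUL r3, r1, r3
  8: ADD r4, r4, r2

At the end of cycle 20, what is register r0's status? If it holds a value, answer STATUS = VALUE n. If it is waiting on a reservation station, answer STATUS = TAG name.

  c1: issue MUL r4<-Mul1  regs: r0:3,r1:5,r2:8,r3:9,r4:Mul1
  c2: issue ADD r4<-Add1  regs: r0:3,r1:5,r2:8,r3:9,r4:Add1
  c3: issue ADD r4<-Add2  regs: r0:3,r1:5,r2:8,r3:9,r4:Add2
  c4: issue SUB r3<-Add3  regs: r0:3,r1:5,r2:8,r3:Add3,r4:Add2
  c5: issue MUL r3<-Mul2  regs: r0:3,r1:5,r2:8,r3:Mul2,r4:Add2
  c6: CDB Mul1=35; issue MUL r0<-Mul1  regs: r0:Mul1,r1:5,r2:8,r3:Mul2,r4:Add2
  c7: stall  regs: r0:Mul1,r1:5,r2:8,r3:Mul2,r4:Add2
  c8: CDB Add1=40; issue SUB r0<-Add1  regs: r0:Add1,r1:5,r2:8,r3:Mul2,r4:Add2
  c9: stall  regs: r0:Add1,r1:5,r2:8,r3:Mul2,r4:Add2
  c10: CDB Add2=43; stall  regs: r0:Add1,r1:5,r2:8,r3:Mul2,r4:43
  c11: stall  regs: r0:Add1,r1:5,r2:8,r3:Mul2,r4:43
  c12: CDB Add3=35; stall  regs: r0:Add1,r1:5,r2:8,r3:Mul2,r4:43
  c13: stall  regs: r0:Add1,r1:5,r2:8,r3:Mul2,r4:43
  c14: stall  regs: r0:Add1,r1:5,r2:8,r3:Mul2,r4:43
  c15: stall  regs: r0:Add1,r1:5,r2:8,r3:Mul2,r4:43
  c16: stall  regs: r0:Add1,r1:5,r2:8,r3:Mul2,r4:43
  c17: CDB Mul2=175; issue MUL r3<-Mul2  regs: r0:Add1,r1:5,r2:8,r3:Mul2,r4:43
  c18: issue ADD r4<-Add2  regs: r0:Add1,r1:5,r2:8,r3:Mul2,r4:Add2
  c19: -  regs: r0:Add1,r1:5,r2:8,r3:Mul2,r4:Add2
  c20: CDB Add2=51  regs: r0:Add1,r1:5,r2:8,r3:Mul2,r4:51

STATUS = TAG Add1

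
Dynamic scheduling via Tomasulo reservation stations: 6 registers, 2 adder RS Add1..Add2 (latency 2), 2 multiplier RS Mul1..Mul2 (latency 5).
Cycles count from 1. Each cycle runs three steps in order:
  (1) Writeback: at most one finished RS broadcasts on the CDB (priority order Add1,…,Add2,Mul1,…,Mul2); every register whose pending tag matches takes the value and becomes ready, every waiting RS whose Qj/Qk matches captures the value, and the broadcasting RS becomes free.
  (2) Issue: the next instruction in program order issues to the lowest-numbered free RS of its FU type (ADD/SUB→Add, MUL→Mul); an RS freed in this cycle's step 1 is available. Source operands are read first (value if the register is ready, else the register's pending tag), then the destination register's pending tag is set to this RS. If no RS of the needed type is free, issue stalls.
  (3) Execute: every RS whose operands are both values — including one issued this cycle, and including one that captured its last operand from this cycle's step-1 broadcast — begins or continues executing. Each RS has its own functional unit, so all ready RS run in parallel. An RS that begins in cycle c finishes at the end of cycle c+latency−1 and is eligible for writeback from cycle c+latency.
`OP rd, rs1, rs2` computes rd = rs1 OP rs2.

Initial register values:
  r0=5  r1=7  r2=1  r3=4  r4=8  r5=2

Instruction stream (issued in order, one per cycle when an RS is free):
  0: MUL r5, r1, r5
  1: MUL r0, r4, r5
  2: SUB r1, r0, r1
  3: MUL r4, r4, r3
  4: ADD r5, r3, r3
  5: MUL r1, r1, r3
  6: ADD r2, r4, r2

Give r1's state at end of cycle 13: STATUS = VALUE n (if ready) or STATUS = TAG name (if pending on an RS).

  c1: issue MUL r5<-Mul1  regs: r0:5,r1:7,r2:1,r3:4,r4:8,r5:Mul1
  c2: issue MUL r0<-Mul2  regs: r0:Mul2,r1:7,r2:1,r3:4,r4:8,r5:Mul1
  c3: issue SUB r1<-Add1  regs: r0:Mul2,r1:Add1,r2:1,r3:4,r4:8,r5:Mul1
  c4: stall  regs: r0:Mul2,r1:Add1,r2:1,r3:4,r4:8,r5:Mul1
  c5: stall  regs: r0:Mul2,r1:Add1,r2:1,r3:4,r4:8,r5:Mul1
  c6: CDB Mul1=14; issue MUL r4<-Mul1  regs: r0:Mul2,r1:Add1,r2:1,r3:4,r4:Mul1,r5:14
  c7: issue ADD r5<-Add2  regs: r0:Mul2,r1:Add1,r2:1,r3:4,r4:Mul1,r5:Add2
  c8: stall  regs: r0:Mul2,r1:Add1,r2:1,r3:4,r4:Mul1,r5:Add2
  c9: CDB Add2=8; stall  regs: r0:Mul2,r1:Add1,r2:1,r3:4,r4:Mul1,r5:8
  c10: stall  regs: r0:Mul2,r1:Add1,r2:1,r3:4,r4:Mul1,r5:8
  c11: CDB Mul1=32; issue MUL r1<-Mul1  regs: r0:Mul2,r1:Mul1,r2:1,r3:4,r4:32,r5:8
  c12: CDB Mul2=112; issue ADD r2<-Add2  regs: r0:112,r1:Mul1,r2:Add2,r3:4,r4:32,r5:8
  c13: -  regs: r0:112,r1:Mul1,r2:Add2,r3:4,r4:32,r5:8

STATUS = TAG Mul1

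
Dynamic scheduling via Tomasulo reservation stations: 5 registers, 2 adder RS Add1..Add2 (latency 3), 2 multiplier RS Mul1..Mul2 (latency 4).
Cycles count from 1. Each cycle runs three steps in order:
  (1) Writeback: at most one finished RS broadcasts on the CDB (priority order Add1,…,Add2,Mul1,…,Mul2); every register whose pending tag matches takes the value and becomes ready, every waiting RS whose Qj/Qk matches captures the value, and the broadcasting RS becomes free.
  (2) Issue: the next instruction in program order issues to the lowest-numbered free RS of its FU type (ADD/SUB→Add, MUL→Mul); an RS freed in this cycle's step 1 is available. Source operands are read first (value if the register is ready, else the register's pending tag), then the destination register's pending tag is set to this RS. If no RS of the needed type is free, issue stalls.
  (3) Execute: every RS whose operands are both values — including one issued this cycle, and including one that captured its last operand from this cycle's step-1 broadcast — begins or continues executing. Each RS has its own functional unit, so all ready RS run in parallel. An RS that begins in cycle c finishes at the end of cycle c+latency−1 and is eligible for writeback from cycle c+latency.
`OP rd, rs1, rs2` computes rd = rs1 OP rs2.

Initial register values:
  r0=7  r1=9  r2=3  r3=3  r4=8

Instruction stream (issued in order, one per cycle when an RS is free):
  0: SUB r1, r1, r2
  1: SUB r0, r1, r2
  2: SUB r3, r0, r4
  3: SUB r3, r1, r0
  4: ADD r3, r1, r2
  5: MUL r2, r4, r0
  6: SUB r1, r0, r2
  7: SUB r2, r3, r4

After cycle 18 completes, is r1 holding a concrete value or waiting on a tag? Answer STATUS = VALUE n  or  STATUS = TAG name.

  c1: issue SUB r1<-Add1  regs: r0:7,r1:Add1,r2:3,r3:3,r4:8
  c2: issue SUB r0<-Add2  regs: r0:Add2,r1:Add1,r2:3,r3:3,r4:8
  c3: stall  regs: r0:Add2,r1:Add1,r2:3,r3:3,r4:8
  c4: CDB Add1=6; issue SUB r3<-Add1  regs: r0:Add2,r1:6,r2:3,r3:Add1,r4:8
  c5: stall  regs: r0:Add2,r1:6,r2:3,r3:Add1,r4:8
  c6: stall  regs: r0:Add2,r1:6,r2:3,r3:Add1,r4:8
  c7: CDB Add2=3; issue SUB r3<-Add2  regs: r0:3,r1:6,r2:3,r3:Add2,r4:8
  c8: stall  regs: r0:3,r1:6,r2:3,r3:Add2,r4:8
  c9: stall  regs: r0:3,r1:6,r2:3,r3:Add2,r4:8
  c10: CDB Add1=-5; issue ADD r3<-Add1  regs: r0:3,r1:6,r2:3,r3:Add1,r4:8
  c11: CDB Add2=3; issue MUL r2<-Mul1  regs: r0:3,r1:6,r2:Mul1,r3:Add1,r4:8
  c12: issue SUB r1<-Add2  regs: r0:3,r1:Add2,r2:Mul1,r3:Add1,r4:8
  c13: CDB Add1=9; issue SUB r2<-Add1  regs: r0:3,r1:Add2,r2:Add1,r3:9,r4:8
  c14: -  regs: r0:3,r1:Add2,r2:Add1,r3:9,r4:8
  c15: CDB Mul1=24  regs: r0:3,r1:Add2,r2:Add1,r3:9,r4:8
  c16: CDB Add1=1  regs: r0:3,r1:Add2,r2:1,r3:9,r4:8
  c17: -  regs: r0:3,r1:Add2,r2:1,r3:9,r4:8
  c18: CDB Add2=-21  regs: r0:3,r1:-21,r2:1,r3:9,r4:8

STATUS = VALUE -21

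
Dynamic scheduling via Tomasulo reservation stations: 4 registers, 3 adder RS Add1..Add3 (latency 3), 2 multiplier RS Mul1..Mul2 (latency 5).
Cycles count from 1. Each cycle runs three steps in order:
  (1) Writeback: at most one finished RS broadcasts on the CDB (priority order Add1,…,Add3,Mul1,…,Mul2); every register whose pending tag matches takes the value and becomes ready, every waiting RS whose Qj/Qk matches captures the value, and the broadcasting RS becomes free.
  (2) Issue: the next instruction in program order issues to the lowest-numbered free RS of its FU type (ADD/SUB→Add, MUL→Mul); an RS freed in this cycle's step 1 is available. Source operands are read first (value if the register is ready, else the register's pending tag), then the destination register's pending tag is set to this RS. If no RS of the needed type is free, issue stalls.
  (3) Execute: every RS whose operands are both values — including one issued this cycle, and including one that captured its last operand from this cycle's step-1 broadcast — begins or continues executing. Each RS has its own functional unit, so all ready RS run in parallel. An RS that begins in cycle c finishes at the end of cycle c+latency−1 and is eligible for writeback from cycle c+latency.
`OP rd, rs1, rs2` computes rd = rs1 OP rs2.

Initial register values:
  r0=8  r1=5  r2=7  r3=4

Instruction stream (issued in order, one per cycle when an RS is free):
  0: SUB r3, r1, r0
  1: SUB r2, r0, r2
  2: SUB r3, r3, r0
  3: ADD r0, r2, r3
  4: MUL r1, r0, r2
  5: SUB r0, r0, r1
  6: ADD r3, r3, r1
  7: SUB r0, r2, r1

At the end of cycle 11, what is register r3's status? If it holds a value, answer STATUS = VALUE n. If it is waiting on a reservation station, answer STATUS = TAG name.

cycle 1: issue SUB r3<-Add1 // r0:8,r1:5,r2:7,r3:Add1
cycle 2: issue SUB r2<-Add2 // r0:8,r1:5,r2:Add2,r3:Add1
cycle 3: issue SUB r3<-Add3 // r0:8,r1:5,r2:Add2,r3:Add3
cycle 4: CDB Add1=-3; issue ADD r0<-Add1 // r0:Add1,r1:5,r2:Add2,r3:Add3
cycle 5: CDB Add2=1; issue MUL r1<-Mul1 // r0:Add1,r1:Mul1,r2:1,r3:Add3
cycle 6: issue SUB r0<-Add2 // r0:Add2,r1:Mul1,r2:1,r3:Add3
cycle 7: CDB Add3=-11; issue ADD r3<-Add3 // r0:Add2,r1:Mul1,r2:1,r3:Add3
cycle 8: stall // r0:Add2,r1:Mul1,r2:1,r3:Add3
cycle 9: stall // r0:Add2,r1:Mul1,r2:1,r3:Add3
cycle 10: CDB Add1=-10; issue SUB r0<-Add1 // r0:Add1,r1:Mul1,r2:1,r3:Add3
cycle 11: - // r0:Add1,r1:Mul1,r2:1,r3:Add3

STATUS = TAG Add3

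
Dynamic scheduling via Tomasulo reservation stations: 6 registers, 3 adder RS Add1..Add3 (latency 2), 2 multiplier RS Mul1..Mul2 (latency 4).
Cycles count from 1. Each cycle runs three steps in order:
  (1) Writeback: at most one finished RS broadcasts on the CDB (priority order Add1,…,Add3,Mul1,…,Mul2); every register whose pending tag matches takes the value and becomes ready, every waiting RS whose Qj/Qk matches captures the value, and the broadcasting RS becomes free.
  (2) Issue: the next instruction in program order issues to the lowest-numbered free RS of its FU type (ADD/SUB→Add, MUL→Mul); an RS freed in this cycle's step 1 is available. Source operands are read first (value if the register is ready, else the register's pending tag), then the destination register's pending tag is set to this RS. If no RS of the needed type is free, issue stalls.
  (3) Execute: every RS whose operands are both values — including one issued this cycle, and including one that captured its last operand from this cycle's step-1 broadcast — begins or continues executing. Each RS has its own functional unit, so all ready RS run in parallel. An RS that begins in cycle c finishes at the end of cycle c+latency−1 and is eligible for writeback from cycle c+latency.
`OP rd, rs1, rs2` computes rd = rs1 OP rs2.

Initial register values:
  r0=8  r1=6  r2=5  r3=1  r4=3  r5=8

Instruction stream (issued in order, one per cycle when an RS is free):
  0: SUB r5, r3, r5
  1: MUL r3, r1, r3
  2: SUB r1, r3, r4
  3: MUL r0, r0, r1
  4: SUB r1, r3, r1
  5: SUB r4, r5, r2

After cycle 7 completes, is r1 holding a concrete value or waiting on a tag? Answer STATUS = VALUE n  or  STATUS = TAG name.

cycle 1: issue SUB r5<-Add1 // r0:8,r1:6,r2:5,r3:1,r4:3,r5:Add1
cycle 2: issue MUL r3<-Mul1 // r0:8,r1:6,r2:5,r3:Mul1,r4:3,r5:Add1
cycle 3: CDB Add1=-7; issue SUB r1<-Add1 // r0:8,r1:Add1,r2:5,r3:Mul1,r4:3,r5:-7
cycle 4: issue MUL r0<-Mul2 // r0:Mul2,r1:Add1,r2:5,r3:Mul1,r4:3,r5:-7
cycle 5: issue SUB r1<-Add2 // r0:Mul2,r1:Add2,r2:5,r3:Mul1,r4:3,r5:-7
cycle 6: CDB Mul1=6; issue SUB r4<-Add3 // r0:Mul2,r1:Add2,r2:5,r3:6,r4:Add3,r5:-7
cycle 7: - // r0:Mul2,r1:Add2,r2:5,r3:6,r4:Add3,r5:-7

STATUS = TAG Add2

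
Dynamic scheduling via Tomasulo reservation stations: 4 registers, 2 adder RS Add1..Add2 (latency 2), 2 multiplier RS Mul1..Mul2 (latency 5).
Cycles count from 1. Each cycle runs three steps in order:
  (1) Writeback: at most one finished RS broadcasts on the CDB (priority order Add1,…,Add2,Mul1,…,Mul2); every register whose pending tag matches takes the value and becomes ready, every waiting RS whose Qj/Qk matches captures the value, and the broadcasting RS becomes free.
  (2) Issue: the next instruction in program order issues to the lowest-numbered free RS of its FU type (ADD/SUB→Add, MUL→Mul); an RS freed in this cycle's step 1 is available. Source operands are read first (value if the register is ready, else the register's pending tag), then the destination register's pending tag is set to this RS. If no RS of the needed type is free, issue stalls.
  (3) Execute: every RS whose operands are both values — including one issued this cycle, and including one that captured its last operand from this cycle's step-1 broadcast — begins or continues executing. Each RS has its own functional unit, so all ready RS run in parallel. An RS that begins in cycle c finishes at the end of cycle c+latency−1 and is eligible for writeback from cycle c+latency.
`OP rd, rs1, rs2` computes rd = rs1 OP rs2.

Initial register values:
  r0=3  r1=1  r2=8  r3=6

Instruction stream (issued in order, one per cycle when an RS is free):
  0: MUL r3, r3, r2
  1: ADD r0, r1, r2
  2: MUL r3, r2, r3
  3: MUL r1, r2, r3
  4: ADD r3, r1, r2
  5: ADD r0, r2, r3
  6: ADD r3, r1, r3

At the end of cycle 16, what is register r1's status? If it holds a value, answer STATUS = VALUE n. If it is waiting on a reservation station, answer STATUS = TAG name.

STATUS = VALUE 3072

cycle 1: issue MUL r3<-Mul1 // r0:3,r1:1,r2:8,r3:Mul1
cycle 2: issue ADD r0<-Add1 // r0:Add1,r1:1,r2:8,r3:Mul1
cycle 3: issue MUL r3<-Mul2 // r0:Add1,r1:1,r2:8,r3:Mul2
cycle 4: CDB Add1=9; stall // r0:9,r1:1,r2:8,r3:Mul2
cycle 5: stall // r0:9,r1:1,r2:8,r3:Mul2
cycle 6: CDB Mul1=48; issue MUL r1<-Mul1 // r0:9,r1:Mul1,r2:8,r3:Mul2
cycle 7: issue ADD r3<-Add1 // r0:9,r1:Mul1,r2:8,r3:Add1
cycle 8: issue ADD r0<-Add2 // r0:Add2,r1:Mul1,r2:8,r3:Add1
cycle 9: stall // r0:Add2,r1:Mul1,r2:8,r3:Add1
cycle 10: stall // r0:Add2,r1:Mul1,r2:8,r3:Add1
cycle 11: CDB Mul2=384; stall // r0:Add2,r1:Mul1,r2:8,r3:Add1
cycle 12: stall // r0:Add2,r1:Mul1,r2:8,r3:Add1
cycle 13: stall // r0:Add2,r1:Mul1,r2:8,r3:Add1
cycle 14: stall // r0:Add2,r1:Mul1,r2:8,r3:Add1
cycle 15: stall // r0:Add2,r1:Mul1,r2:8,r3:Add1
cycle 16: CDB Mul1=3072; stall // r0:Add2,r1:3072,r2:8,r3:Add1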